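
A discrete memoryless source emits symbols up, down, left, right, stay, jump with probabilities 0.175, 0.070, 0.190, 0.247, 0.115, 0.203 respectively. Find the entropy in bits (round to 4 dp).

H = −Σ pᵢ log₂ pᵢ.
−0.175·log₂(0.175) = 0.4401
−0.070·log₂(0.070) = 0.2686
−0.190·log₂(0.190) = 0.4552
−0.247·log₂(0.247) = 0.4983
−0.115·log₂(0.115) = 0.3588
−0.203·log₂(0.203) = 0.4670
Sum ≈ 2.4880 → 2.4880 bits.

2.4880 bits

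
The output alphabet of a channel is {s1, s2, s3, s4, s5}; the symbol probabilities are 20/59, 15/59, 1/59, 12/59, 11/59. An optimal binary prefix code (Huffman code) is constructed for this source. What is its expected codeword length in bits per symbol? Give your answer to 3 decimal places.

Repeatedly combine the two least-probable nodes; the expected code length is the sum of the merged weights.
merge 1/59 + 11/59 → 12/59
merge 12/59 + 12/59 → 24/59
merge 15/59 + 20/59 → 35/59
merge 24/59 + 35/59 → 1
L = 12/59 + 24/59 + 35/59 + 1 = 130/59 ≈ 2.203 bits/symbol.

2.203 bits/symbol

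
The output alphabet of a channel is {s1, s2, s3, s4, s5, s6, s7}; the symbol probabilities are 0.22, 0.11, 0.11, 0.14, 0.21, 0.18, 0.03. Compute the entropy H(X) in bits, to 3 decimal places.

H = −Σ pᵢ log₂ pᵢ.
−0.22·log₂(0.22) = 0.4806
−0.11·log₂(0.11) = 0.3503
−0.11·log₂(0.11) = 0.3503
−0.14·log₂(0.14) = 0.3971
−0.21·log₂(0.21) = 0.4728
−0.18·log₂(0.18) = 0.4453
−0.03·log₂(0.03) = 0.1518
Sum ≈ 2.6482 → 2.648 bits.

2.648 bits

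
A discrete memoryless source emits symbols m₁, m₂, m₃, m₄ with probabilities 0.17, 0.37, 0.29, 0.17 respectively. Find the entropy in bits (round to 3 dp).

H = −Σ pᵢ log₂ pᵢ.
−0.17·log₂(0.17) = 0.4346
−0.37·log₂(0.37) = 0.5307
−0.29·log₂(0.29) = 0.5179
−0.17·log₂(0.17) = 0.4346
Sum ≈ 1.9178 → 1.918 bits.

1.918 bits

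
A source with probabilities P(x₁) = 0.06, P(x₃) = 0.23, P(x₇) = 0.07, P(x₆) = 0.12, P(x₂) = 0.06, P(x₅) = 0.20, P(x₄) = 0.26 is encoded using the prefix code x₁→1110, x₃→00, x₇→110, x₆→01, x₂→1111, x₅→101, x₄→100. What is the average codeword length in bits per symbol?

L̄ = Σ pᵢ·ℓᵢ = 0.06·4 + 0.23·2 + 0.07·3 + 0.12·2 + 0.06·4 + 0.20·3 + 0.26·3 = 2.77 bits/symbol.

2.77 bits/symbol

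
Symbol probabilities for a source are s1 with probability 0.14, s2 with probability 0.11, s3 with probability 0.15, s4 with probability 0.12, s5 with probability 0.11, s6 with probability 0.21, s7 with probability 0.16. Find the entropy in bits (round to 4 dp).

H = −Σ pᵢ log₂ pᵢ.
−0.14·log₂(0.14) = 0.3971
−0.11·log₂(0.11) = 0.3503
−0.15·log₂(0.15) = 0.4105
−0.12·log₂(0.12) = 0.3671
−0.11·log₂(0.11) = 0.3503
−0.21·log₂(0.21) = 0.4728
−0.16·log₂(0.16) = 0.4230
Sum ≈ 2.7711 → 2.7711 bits.

2.7711 bits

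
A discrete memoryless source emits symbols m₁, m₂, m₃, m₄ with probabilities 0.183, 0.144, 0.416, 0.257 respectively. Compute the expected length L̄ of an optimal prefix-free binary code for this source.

1.911 bits/symbol

Repeatedly combine the two least-probable nodes; the expected code length is the sum of the merged weights.
merge 18/125 + 183/1000 → 327/1000
merge 257/1000 + 327/1000 → 73/125
merge 52/125 + 73/125 → 1
L = 327/1000 + 73/125 + 1 = 1911/1000 = 1.911 bits/symbol.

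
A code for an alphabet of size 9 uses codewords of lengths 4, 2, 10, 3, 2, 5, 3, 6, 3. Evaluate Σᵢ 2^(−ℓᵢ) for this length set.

0.9853515625

With common denominator 2^10 = 1024: Σ 2^(−ℓᵢ) = 64/1024 + 256/1024 + 1/1024 + 128/1024 + 256/1024 + 32/1024 + 128/1024 + 16/1024 + 128/1024 = 1009/1024 = 0.9853515625.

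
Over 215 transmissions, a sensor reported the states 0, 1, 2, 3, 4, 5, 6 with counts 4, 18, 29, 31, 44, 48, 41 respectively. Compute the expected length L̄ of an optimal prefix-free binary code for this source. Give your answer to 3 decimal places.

2.674 bits/symbol

Probabilities are the counts divided by 215.
Repeatedly combine the two least-probable nodes; the expected code length is the sum of the merged weights.
merge 4/215 + 18/215 → 22/215
merge 22/215 + 29/215 → 51/215
merge 31/215 + 41/215 → 72/215
merge 44/215 + 48/215 → 92/215
merge 51/215 + 72/215 → 123/215
merge 92/215 + 123/215 → 1
L = 22/215 + 51/215 + 72/215 + 92/215 + 123/215 + 1 = 115/43 ≈ 2.674 bits/symbol.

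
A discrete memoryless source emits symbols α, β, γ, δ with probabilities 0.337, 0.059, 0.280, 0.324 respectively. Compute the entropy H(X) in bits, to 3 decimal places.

1.811 bits

H = −Σ pᵢ log₂ pᵢ.
−0.337·log₂(0.337) = 0.5288
−0.059·log₂(0.059) = 0.2409
−0.280·log₂(0.280) = 0.5142
−0.324·log₂(0.324) = 0.5268
Sum ≈ 1.8107 → 1.811 bits.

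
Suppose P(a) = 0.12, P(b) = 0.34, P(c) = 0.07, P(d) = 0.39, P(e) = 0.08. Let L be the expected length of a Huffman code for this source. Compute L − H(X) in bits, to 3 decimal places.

0.044 bits

Entropy H = −Σ p log₂ p ≈ 1.9861 bits.
Huffman merges: 7/100+2/25→3/20; 3/25+3/20→27/100; 27/100+17/50→61/100; 39/100+61/100→1. L = 203/100 ≈ 2.0300.
L − H = 2.0300 − 1.9861 = 0.044 bits.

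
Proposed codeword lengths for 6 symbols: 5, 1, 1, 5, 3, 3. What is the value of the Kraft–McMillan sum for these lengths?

1.3125

With common denominator 2^5 = 32: Σ 2^(−ℓᵢ) = 1/32 + 16/32 + 16/32 + 1/32 + 4/32 + 4/32 = 42/32 = 1.3125.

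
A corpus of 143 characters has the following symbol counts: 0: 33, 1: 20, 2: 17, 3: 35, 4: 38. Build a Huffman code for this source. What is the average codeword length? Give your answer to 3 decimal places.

Probabilities are the counts divided by 143.
Repeatedly combine the two least-probable nodes; the expected code length is the sum of the merged weights.
merge 17/143 + 20/143 → 37/143
merge 3/13 + 35/143 → 68/143
merge 37/143 + 38/143 → 75/143
merge 68/143 + 75/143 → 1
L = 37/143 + 68/143 + 75/143 + 1 = 323/143 ≈ 2.259 bits/symbol.

2.259 bits/symbol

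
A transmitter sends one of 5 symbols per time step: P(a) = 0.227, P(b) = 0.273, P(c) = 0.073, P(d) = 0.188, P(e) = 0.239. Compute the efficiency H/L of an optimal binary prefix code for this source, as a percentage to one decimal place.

Entropy H = −Σ p log₂ p ≈ 2.2194 bits.
Huffman merges: 73/1000+47/250→261/1000; 227/1000+239/1000→233/500; 261/1000+273/1000→267/500; 233/500+267/500→1. L = 2261/1000 ≈ 2.2610.
Efficiency = H/L = 2.2194/2.2610 = 98.2%.

98.2%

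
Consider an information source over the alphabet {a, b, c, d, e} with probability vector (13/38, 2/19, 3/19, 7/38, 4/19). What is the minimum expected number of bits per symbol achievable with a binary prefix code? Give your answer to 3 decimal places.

Repeatedly combine the two least-probable nodes; the expected code length is the sum of the merged weights.
merge 2/19 + 3/19 → 5/19
merge 7/38 + 4/19 → 15/38
merge 5/19 + 13/38 → 23/38
merge 15/38 + 23/38 → 1
L = 5/19 + 15/38 + 23/38 + 1 = 43/19 ≈ 2.263 bits/symbol.

2.263 bits/symbol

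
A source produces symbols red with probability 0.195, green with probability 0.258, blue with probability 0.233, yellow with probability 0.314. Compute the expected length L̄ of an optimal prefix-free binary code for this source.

Repeatedly combine the two least-probable nodes; the expected code length is the sum of the merged weights.
merge 39/200 + 233/1000 → 107/250
merge 129/500 + 157/500 → 143/250
merge 107/250 + 143/250 → 1
L = 107/250 + 143/250 + 1 = 2 bits/symbol.

2 bits/symbol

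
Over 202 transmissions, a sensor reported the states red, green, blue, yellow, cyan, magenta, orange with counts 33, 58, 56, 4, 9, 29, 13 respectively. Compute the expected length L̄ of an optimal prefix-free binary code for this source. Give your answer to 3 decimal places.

Probabilities are the counts divided by 202.
Repeatedly combine the two least-probable nodes; the expected code length is the sum of the merged weights.
merge 2/101 + 9/202 → 13/202
merge 13/202 + 13/202 → 13/101
merge 13/101 + 29/202 → 55/202
merge 33/202 + 55/202 → 44/101
merge 28/101 + 29/101 → 57/101
merge 44/101 + 57/101 → 1
L = 13/202 + 13/101 + 55/202 + 44/101 + 57/101 + 1 = 249/101 ≈ 2.465 bits/symbol.

2.465 bits/symbol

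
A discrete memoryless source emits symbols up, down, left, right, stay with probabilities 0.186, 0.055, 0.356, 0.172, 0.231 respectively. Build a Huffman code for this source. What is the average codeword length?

2.227 bits/symbol

Repeatedly combine the two least-probable nodes; the expected code length is the sum of the merged weights.
merge 11/200 + 43/250 → 227/1000
merge 93/500 + 227/1000 → 413/1000
merge 231/1000 + 89/250 → 587/1000
merge 413/1000 + 587/1000 → 1
L = 227/1000 + 413/1000 + 587/1000 + 1 = 2227/1000 = 2.227 bits/symbol.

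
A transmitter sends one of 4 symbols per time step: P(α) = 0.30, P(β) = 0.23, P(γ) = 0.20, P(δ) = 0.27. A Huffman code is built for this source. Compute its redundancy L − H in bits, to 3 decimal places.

Entropy H = −Σ p log₂ p ≈ 1.9832 bits.
Huffman merges: 1/5+23/100→43/100; 27/100+3/10→57/100; 43/100+57/100→1. L = 2 ≈ 2.0000.
L − H = 2.0000 − 1.9832 = 0.017 bits.

0.017 bits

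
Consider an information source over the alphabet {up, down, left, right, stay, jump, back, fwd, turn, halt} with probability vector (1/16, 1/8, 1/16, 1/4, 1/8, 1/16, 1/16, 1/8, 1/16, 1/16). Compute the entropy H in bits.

3.125 bits

Each probability is a power of 1/2, so log₂(1/p) is an integer.
H = Σ p·log₂(1/p) = 1/16·4 + 1/8·3 + 1/16·4 + 1/4·2 + 1/8·3 + 1/16·4 + 1/16·4 + 1/8·3 + 1/16·4 + 1/16·4 = 3.125 bits.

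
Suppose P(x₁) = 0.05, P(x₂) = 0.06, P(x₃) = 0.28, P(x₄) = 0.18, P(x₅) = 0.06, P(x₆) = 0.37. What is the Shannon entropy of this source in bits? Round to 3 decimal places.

2.193 bits

H = −Σ pᵢ log₂ pᵢ.
−0.05·log₂(0.05) = 0.2161
−0.06·log₂(0.06) = 0.2435
−0.28·log₂(0.28) = 0.5142
−0.18·log₂(0.18) = 0.4453
−0.06·log₂(0.06) = 0.2435
−0.37·log₂(0.37) = 0.5307
Sum ≈ 2.1934 → 2.193 bits.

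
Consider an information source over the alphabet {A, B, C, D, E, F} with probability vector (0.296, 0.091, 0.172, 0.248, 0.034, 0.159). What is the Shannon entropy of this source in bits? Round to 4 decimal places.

H = −Σ pᵢ log₂ pᵢ.
−0.296·log₂(0.296) = 0.5199
−0.091·log₂(0.091) = 0.3147
−0.172·log₂(0.172) = 0.4368
−0.248·log₂(0.248) = 0.4989
−0.034·log₂(0.034) = 0.1659
−0.159·log₂(0.159) = 0.4218
Sum ≈ 2.3579 → 2.3579 bits.

2.3579 bits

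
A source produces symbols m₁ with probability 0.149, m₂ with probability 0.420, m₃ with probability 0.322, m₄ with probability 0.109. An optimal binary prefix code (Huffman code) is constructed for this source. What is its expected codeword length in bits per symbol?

1.838 bits/symbol

Repeatedly combine the two least-probable nodes; the expected code length is the sum of the merged weights.
merge 109/1000 + 149/1000 → 129/500
merge 129/500 + 161/500 → 29/50
merge 21/50 + 29/50 → 1
L = 129/500 + 29/50 + 1 = 919/500 = 1.838 bits/symbol.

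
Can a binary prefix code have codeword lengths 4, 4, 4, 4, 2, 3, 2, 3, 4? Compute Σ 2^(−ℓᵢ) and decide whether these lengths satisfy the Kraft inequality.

With common denominator 2^4 = 16: Σ 2^(−ℓᵢ) = 1/16 + 1/16 + 1/16 + 1/16 + 4/16 + 2/16 + 4/16 + 2/16 + 1/16 = 17/16 = 1.0625.
Kraft's inequality requires Σ ≤ 1; here Σ = 1.0625 > 1, so no such prefix code exists.

1.0625; no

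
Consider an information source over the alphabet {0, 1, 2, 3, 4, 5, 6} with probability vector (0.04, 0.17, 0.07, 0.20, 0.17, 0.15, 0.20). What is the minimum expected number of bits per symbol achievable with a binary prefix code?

2.71 bits/symbol

Repeatedly combine the two least-probable nodes; the expected code length is the sum of the merged weights.
merge 1/25 + 7/100 → 11/100
merge 11/100 + 3/20 → 13/50
merge 17/100 + 17/100 → 17/50
merge 1/5 + 1/5 → 2/5
merge 13/50 + 17/50 → 3/5
merge 2/5 + 3/5 → 1
L = 11/100 + 13/50 + 17/50 + 2/5 + 3/5 + 1 = 271/100 = 2.71 bits/symbol.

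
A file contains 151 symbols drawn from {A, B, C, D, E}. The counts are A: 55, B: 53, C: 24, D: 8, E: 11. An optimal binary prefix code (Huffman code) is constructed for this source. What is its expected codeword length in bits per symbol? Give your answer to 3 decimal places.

2.046 bits/symbol

Probabilities are the counts divided by 151.
Repeatedly combine the two least-probable nodes; the expected code length is the sum of the merged weights.
merge 8/151 + 11/151 → 19/151
merge 19/151 + 24/151 → 43/151
merge 43/151 + 53/151 → 96/151
merge 55/151 + 96/151 → 1
L = 19/151 + 43/151 + 96/151 + 1 = 309/151 ≈ 2.046 bits/symbol.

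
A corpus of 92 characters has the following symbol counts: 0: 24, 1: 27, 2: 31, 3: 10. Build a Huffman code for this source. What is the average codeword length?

2 bits/symbol

Probabilities are the counts divided by 92.
Repeatedly combine the two least-probable nodes; the expected code length is the sum of the merged weights.
merge 5/46 + 6/23 → 17/46
merge 27/92 + 31/92 → 29/46
merge 17/46 + 29/46 → 1
L = 17/46 + 29/46 + 1 = 2 bits/symbol.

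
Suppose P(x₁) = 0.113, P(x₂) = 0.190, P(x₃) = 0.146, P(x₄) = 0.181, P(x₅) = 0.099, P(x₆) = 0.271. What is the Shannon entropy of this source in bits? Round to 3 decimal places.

H = −Σ pᵢ log₂ pᵢ.
−0.113·log₂(0.113) = 0.3555
−0.190·log₂(0.190) = 0.4552
−0.146·log₂(0.146) = 0.4053
−0.181·log₂(0.181) = 0.4463
−0.099·log₂(0.099) = 0.3303
−0.271·log₂(0.271) = 0.5105
Sum ≈ 2.5031 → 2.503 bits.

2.503 bits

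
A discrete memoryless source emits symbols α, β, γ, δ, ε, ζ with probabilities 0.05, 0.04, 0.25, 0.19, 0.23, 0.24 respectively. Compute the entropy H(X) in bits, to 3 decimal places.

H = −Σ pᵢ log₂ pᵢ.
−0.05·log₂(0.05) = 0.2161
−0.04·log₂(0.04) = 0.1858
−0.25·log₂(0.25) = 0.5000
−0.19·log₂(0.19) = 0.4552
−0.23·log₂(0.23) = 0.4877
−0.24·log₂(0.24) = 0.4941
Sum ≈ 2.3389 → 2.339 bits.

2.339 bits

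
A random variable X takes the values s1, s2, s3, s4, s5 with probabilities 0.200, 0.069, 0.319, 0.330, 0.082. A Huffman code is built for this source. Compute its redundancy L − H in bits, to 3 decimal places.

0.071 bits

Entropy H = −Σ p log₂ p ≈ 2.0801 bits.
Huffman merges: 69/1000+41/500→151/1000; 151/1000+1/5→351/1000; 319/1000+33/100→649/1000; 351/1000+649/1000→1. L = 2151/1000 ≈ 2.1510.
L − H = 2.1510 − 2.0801 = 0.071 bits.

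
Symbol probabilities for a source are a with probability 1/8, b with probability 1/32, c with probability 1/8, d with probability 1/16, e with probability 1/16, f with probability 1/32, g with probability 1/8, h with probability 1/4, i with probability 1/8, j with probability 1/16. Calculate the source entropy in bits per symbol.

Each probability is a power of 1/2, so log₂(1/p) is an integer.
H = Σ p·log₂(1/p) = 1/8·3 + 1/32·5 + 1/8·3 + 1/16·4 + 1/16·4 + 1/32·5 + 1/8·3 + 1/4·2 + 1/8·3 + 1/16·4 = 3.0625 bits.

3.0625 bits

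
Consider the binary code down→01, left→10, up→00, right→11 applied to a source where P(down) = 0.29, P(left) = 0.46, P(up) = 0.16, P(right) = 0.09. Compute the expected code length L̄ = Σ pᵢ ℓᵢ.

2 bits/symbol

L̄ = Σ pᵢ·ℓᵢ = 0.29·2 + 0.46·2 + 0.16·2 + 0.09·2 = 2 bits/symbol.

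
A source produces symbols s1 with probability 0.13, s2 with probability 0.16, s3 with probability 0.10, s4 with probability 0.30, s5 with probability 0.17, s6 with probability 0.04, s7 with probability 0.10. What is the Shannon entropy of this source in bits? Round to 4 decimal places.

H = −Σ pᵢ log₂ pᵢ.
−0.13·log₂(0.13) = 0.3826
−0.16·log₂(0.16) = 0.4230
−0.10·log₂(0.10) = 0.3322
−0.30·log₂(0.30) = 0.5211
−0.17·log₂(0.17) = 0.4346
−0.04·log₂(0.04) = 0.1858
−0.10·log₂(0.10) = 0.3322
Sum ≈ 2.6115 → 2.6115 bits.

2.6115 bits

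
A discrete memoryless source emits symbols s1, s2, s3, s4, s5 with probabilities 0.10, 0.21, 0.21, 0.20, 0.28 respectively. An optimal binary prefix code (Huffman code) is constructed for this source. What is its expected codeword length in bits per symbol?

2.3 bits/symbol

Repeatedly combine the two least-probable nodes; the expected code length is the sum of the merged weights.
merge 1/10 + 1/5 → 3/10
merge 21/100 + 21/100 → 21/50
merge 7/25 + 3/10 → 29/50
merge 21/50 + 29/50 → 1
L = 3/10 + 21/50 + 29/50 + 1 = 23/10 = 2.3 bits/symbol.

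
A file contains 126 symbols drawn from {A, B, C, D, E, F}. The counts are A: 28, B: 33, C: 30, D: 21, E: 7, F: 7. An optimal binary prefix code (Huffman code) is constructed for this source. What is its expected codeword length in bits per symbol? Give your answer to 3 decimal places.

2.389 bits/symbol

Probabilities are the counts divided by 126.
Repeatedly combine the two least-probable nodes; the expected code length is the sum of the merged weights.
merge 1/18 + 1/18 → 1/9
merge 1/9 + 1/6 → 5/18
merge 2/9 + 5/21 → 29/63
merge 11/42 + 5/18 → 34/63
merge 29/63 + 34/63 → 1
L = 1/9 + 5/18 + 29/63 + 34/63 + 1 = 43/18 ≈ 2.389 bits/symbol.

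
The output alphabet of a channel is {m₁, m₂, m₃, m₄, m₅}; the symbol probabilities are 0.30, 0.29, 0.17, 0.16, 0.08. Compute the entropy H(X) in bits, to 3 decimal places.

H = −Σ pᵢ log₂ pᵢ.
−0.30·log₂(0.30) = 0.5211
−0.29·log₂(0.29) = 0.5179
−0.17·log₂(0.17) = 0.4346
−0.16·log₂(0.16) = 0.4230
−0.08·log₂(0.08) = 0.2915
Sum ≈ 2.1881 → 2.188 bits.

2.188 bits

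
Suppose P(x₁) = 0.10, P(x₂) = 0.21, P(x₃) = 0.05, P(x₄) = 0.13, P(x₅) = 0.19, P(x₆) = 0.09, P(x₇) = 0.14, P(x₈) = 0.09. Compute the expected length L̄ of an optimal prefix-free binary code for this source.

Repeatedly combine the two least-probable nodes; the expected code length is the sum of the merged weights.
merge 1/20 + 9/100 → 7/50
merge 9/100 + 1/10 → 19/100
merge 13/100 + 7/50 → 27/100
merge 7/50 + 19/100 → 33/100
merge 19/100 + 21/100 → 2/5
merge 27/100 + 33/100 → 3/5
merge 2/5 + 3/5 → 1
L = 7/50 + 19/100 + 27/100 + 33/100 + 2/5 + 3/5 + 1 = 293/100 = 2.93 bits/symbol.

2.93 bits/symbol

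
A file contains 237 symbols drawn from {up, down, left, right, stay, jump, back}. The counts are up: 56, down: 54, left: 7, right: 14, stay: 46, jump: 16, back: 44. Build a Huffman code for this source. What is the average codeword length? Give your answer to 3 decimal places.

2.586 bits/symbol

Probabilities are the counts divided by 237.
Repeatedly combine the two least-probable nodes; the expected code length is the sum of the merged weights.
merge 7/237 + 14/237 → 7/79
merge 16/237 + 7/79 → 37/237
merge 37/237 + 44/237 → 27/79
merge 46/237 + 18/79 → 100/237
merge 56/237 + 27/79 → 137/237
merge 100/237 + 137/237 → 1
L = 7/79 + 37/237 + 27/79 + 100/237 + 137/237 + 1 = 613/237 ≈ 2.586 bits/symbol.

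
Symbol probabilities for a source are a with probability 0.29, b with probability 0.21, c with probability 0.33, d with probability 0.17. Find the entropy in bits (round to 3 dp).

1.953 bits

H = −Σ pᵢ log₂ pᵢ.
−0.29·log₂(0.29) = 0.5179
−0.21·log₂(0.21) = 0.4728
−0.33·log₂(0.33) = 0.5278
−0.17·log₂(0.17) = 0.4346
Sum ≈ 1.9531 → 1.953 bits.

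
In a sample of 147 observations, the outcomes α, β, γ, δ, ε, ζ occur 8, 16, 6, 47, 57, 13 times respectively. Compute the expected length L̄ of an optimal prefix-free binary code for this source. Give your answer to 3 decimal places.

Probabilities are the counts divided by 147.
Repeatedly combine the two least-probable nodes; the expected code length is the sum of the merged weights.
merge 2/49 + 8/147 → 2/21
merge 13/147 + 2/21 → 9/49
merge 16/147 + 9/49 → 43/147
merge 43/147 + 47/147 → 30/49
merge 19/49 + 30/49 → 1
L = 2/21 + 9/49 + 43/147 + 30/49 + 1 = 107/49 ≈ 2.184 bits/symbol.

2.184 bits/symbol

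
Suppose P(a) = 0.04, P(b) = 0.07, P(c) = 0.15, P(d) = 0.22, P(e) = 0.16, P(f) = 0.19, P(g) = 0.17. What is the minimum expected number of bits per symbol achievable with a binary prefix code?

2.7 bits/symbol

Repeatedly combine the two least-probable nodes; the expected code length is the sum of the merged weights.
merge 1/25 + 7/100 → 11/100
merge 11/100 + 3/20 → 13/50
merge 4/25 + 17/100 → 33/100
merge 19/100 + 11/50 → 41/100
merge 13/50 + 33/100 → 59/100
merge 41/100 + 59/100 → 1
L = 11/100 + 13/50 + 33/100 + 41/100 + 59/100 + 1 = 27/10 = 2.7 bits/symbol.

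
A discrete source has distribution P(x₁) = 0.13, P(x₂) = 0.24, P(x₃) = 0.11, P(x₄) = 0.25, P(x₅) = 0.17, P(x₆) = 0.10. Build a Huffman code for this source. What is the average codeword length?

Repeatedly combine the two least-probable nodes; the expected code length is the sum of the merged weights.
merge 1/10 + 11/100 → 21/100
merge 13/100 + 17/100 → 3/10
merge 21/100 + 6/25 → 9/20
merge 1/4 + 3/10 → 11/20
merge 9/20 + 11/20 → 1
L = 21/100 + 3/10 + 9/20 + 11/20 + 1 = 251/100 = 2.51 bits/symbol.

2.51 bits/symbol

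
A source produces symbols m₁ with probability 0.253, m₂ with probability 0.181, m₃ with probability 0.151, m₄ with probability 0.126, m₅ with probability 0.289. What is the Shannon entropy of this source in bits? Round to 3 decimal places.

H = −Σ pᵢ log₂ pᵢ.
−0.253·log₂(0.253) = 0.5016
−0.181·log₂(0.181) = 0.4463
−0.151·log₂(0.151) = 0.4118
−0.126·log₂(0.126) = 0.3766
−0.289·log₂(0.289) = 0.5176
Sum ≈ 2.2539 → 2.254 bits.

2.254 bits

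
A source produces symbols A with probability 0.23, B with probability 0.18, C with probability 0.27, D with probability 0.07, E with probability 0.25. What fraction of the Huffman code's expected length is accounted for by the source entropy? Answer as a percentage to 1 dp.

Entropy H = −Σ p log₂ p ≈ 2.2116 bits.
Huffman merges: 7/100+9/50→1/4; 23/100+1/4→12/25; 1/4+27/100→13/25; 12/25+13/25→1. L = 9/4 ≈ 2.2500.
Efficiency = H/L = 2.2116/2.2500 = 98.3%.

98.3%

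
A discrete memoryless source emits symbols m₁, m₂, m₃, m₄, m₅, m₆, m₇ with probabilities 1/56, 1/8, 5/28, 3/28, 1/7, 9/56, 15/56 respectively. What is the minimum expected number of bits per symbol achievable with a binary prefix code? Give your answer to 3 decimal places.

Repeatedly combine the two least-probable nodes; the expected code length is the sum of the merged weights.
merge 1/56 + 3/28 → 1/8
merge 1/8 + 1/8 → 1/4
merge 1/7 + 9/56 → 17/56
merge 5/28 + 1/4 → 3/7
merge 15/56 + 17/56 → 4/7
merge 3/7 + 4/7 → 1
L = 1/8 + 1/4 + 17/56 + 3/7 + 4/7 + 1 = 75/28 ≈ 2.679 bits/symbol.

2.679 bits/symbol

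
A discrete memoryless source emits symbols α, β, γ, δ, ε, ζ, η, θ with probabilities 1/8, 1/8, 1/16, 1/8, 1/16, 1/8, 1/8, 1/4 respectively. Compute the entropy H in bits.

Each probability is a power of 1/2, so log₂(1/p) is an integer.
H = Σ p·log₂(1/p) = 1/8·3 + 1/8·3 + 1/16·4 + 1/8·3 + 1/16·4 + 1/8·3 + 1/8·3 + 1/4·2 = 2.875 bits.

2.875 bits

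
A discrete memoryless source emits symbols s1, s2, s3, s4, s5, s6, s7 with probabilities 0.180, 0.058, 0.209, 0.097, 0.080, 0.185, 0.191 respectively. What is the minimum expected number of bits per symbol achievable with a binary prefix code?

Repeatedly combine the two least-probable nodes; the expected code length is the sum of the merged weights.
merge 29/500 + 2/25 → 69/500
merge 97/1000 + 69/500 → 47/200
merge 9/50 + 37/200 → 73/200
merge 191/1000 + 209/1000 → 2/5
merge 47/200 + 73/200 → 3/5
merge 2/5 + 3/5 → 1
L = 69/500 + 47/200 + 73/200 + 2/5 + 3/5 + 1 = 1369/500 = 2.738 bits/symbol.

2.738 bits/symbol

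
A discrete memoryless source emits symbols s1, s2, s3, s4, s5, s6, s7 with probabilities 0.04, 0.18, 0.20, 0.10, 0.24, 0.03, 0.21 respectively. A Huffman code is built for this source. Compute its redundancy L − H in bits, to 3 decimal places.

Entropy H = −Σ p log₂ p ≈ 2.5464 bits.
Huffman merges: 3/100+1/25→7/100; 7/100+1/10→17/100; 17/100+9/50→7/20; 1/5+21/100→41/100; 6/25+7/20→59/100; 41/100+59/100→1. L = 259/100 ≈ 2.5900.
L − H = 2.5900 − 2.5464 = 0.044 bits.

0.044 bits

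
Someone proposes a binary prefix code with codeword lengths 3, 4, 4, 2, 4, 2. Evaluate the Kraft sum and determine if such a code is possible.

0.8125; yes

With common denominator 2^4 = 16: Σ 2^(−ℓᵢ) = 2/16 + 1/16 + 1/16 + 4/16 + 1/16 + 4/16 = 13/16 = 0.8125.
Kraft's inequality requires Σ ≤ 1; here Σ = 0.8125 ≤ 1, so such a prefix code exists.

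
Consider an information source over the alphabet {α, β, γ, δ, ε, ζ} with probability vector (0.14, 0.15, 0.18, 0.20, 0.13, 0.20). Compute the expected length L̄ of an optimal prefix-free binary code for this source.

Repeatedly combine the two least-probable nodes; the expected code length is the sum of the merged weights.
merge 13/100 + 7/50 → 27/100
merge 3/20 + 9/50 → 33/100
merge 1/5 + 1/5 → 2/5
merge 27/100 + 33/100 → 3/5
merge 2/5 + 3/5 → 1
L = 27/100 + 33/100 + 2/5 + 3/5 + 1 = 13/5 = 2.6 bits/symbol.

2.6 bits/symbol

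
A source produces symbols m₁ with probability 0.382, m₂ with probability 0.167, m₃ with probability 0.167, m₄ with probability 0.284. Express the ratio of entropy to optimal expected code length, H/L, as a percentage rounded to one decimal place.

97.8%

Entropy H = −Σ p log₂ p ≈ 1.9085 bits.
Huffman merges: 167/1000+167/1000→167/500; 71/250+167/500→309/500; 191/500+309/500→1. L = 244/125 ≈ 1.9520.
Efficiency = H/L = 1.9085/1.9520 = 97.8%.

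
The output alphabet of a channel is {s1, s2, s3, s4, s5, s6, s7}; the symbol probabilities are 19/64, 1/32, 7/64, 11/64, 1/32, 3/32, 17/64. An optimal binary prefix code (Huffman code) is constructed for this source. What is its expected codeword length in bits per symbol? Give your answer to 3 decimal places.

Repeatedly combine the two least-probable nodes; the expected code length is the sum of the merged weights.
merge 1/32 + 1/32 → 1/16
merge 1/16 + 3/32 → 5/32
merge 7/64 + 5/32 → 17/64
merge 11/64 + 17/64 → 7/16
merge 17/64 + 19/64 → 9/16
merge 7/16 + 9/16 → 1
L = 1/16 + 5/32 + 17/64 + 7/16 + 9/16 + 1 = 159/64 ≈ 2.484 bits/symbol.

2.484 bits/symbol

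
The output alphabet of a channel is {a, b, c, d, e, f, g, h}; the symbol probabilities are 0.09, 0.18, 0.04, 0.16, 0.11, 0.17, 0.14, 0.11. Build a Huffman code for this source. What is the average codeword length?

Repeatedly combine the two least-probable nodes; the expected code length is the sum of the merged weights.
merge 1/25 + 9/100 → 13/100
merge 11/100 + 11/100 → 11/50
merge 13/100 + 7/50 → 27/100
merge 4/25 + 17/100 → 33/100
merge 9/50 + 11/50 → 2/5
merge 27/100 + 33/100 → 3/5
merge 2/5 + 3/5 → 1
L = 13/100 + 11/50 + 27/100 + 33/100 + 2/5 + 3/5 + 1 = 59/20 = 2.95 bits/symbol.

2.95 bits/symbol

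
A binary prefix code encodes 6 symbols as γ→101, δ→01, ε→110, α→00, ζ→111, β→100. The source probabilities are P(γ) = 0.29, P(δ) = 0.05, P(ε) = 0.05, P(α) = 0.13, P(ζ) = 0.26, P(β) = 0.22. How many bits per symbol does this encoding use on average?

2.82 bits/symbol

L̄ = Σ pᵢ·ℓᵢ = 0.29·3 + 0.05·2 + 0.05·3 + 0.13·2 + 0.26·3 + 0.22·3 = 2.82 bits/symbol.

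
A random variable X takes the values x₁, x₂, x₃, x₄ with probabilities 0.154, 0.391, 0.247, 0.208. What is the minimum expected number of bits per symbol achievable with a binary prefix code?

1.971 bits/symbol

Repeatedly combine the two least-probable nodes; the expected code length is the sum of the merged weights.
merge 77/500 + 26/125 → 181/500
merge 247/1000 + 181/500 → 609/1000
merge 391/1000 + 609/1000 → 1
L = 181/500 + 609/1000 + 1 = 1971/1000 = 1.971 bits/symbol.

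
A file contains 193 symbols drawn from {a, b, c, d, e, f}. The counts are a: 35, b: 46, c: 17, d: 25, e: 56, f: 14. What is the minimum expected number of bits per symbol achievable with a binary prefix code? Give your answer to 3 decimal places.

2.451 bits/symbol

Probabilities are the counts divided by 193.
Repeatedly combine the two least-probable nodes; the expected code length is the sum of the merged weights.
merge 14/193 + 17/193 → 31/193
merge 25/193 + 31/193 → 56/193
merge 35/193 + 46/193 → 81/193
merge 56/193 + 56/193 → 112/193
merge 81/193 + 112/193 → 1
L = 31/193 + 56/193 + 81/193 + 112/193 + 1 = 473/193 ≈ 2.451 bits/symbol.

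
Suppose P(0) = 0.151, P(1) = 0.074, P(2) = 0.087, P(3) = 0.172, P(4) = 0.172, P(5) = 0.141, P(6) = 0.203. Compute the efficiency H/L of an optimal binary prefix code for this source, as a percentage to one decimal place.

98.2%

Entropy H = −Σ p log₂ p ≈ 2.7354 bits.
Huffman merges: 37/500+87/1000→161/1000; 141/1000+151/1000→73/250; 161/1000+43/250→333/1000; 43/250+203/1000→3/8; 73/250+333/1000→5/8; 3/8+5/8→1. L = 1393/500 ≈ 2.7860.
Efficiency = H/L = 2.7354/2.7860 = 98.2%.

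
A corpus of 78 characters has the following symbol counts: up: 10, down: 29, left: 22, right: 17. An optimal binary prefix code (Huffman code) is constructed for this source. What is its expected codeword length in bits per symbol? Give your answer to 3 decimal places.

1.974 bits/symbol

Probabilities are the counts divided by 78.
Repeatedly combine the two least-probable nodes; the expected code length is the sum of the merged weights.
merge 5/39 + 17/78 → 9/26
merge 11/39 + 9/26 → 49/78
merge 29/78 + 49/78 → 1
L = 9/26 + 49/78 + 1 = 77/39 ≈ 1.974 bits/symbol.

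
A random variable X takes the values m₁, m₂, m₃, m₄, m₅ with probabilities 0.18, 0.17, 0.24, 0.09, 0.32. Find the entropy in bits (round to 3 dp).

2.213 bits

H = −Σ pᵢ log₂ pᵢ.
−0.18·log₂(0.18) = 0.4453
−0.17·log₂(0.17) = 0.4346
−0.24·log₂(0.24) = 0.4941
−0.09·log₂(0.09) = 0.3127
−0.32·log₂(0.32) = 0.5260
Sum ≈ 2.2127 → 2.213 bits.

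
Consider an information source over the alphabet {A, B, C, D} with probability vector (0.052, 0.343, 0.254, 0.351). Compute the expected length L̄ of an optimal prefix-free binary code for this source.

1.955 bits/symbol

Repeatedly combine the two least-probable nodes; the expected code length is the sum of the merged weights.
merge 13/250 + 127/500 → 153/500
merge 153/500 + 343/1000 → 649/1000
merge 351/1000 + 649/1000 → 1
L = 153/500 + 649/1000 + 1 = 391/200 = 1.955 bits/symbol.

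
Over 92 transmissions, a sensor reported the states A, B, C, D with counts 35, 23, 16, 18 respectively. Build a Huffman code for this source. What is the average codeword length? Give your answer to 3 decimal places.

Probabilities are the counts divided by 92.
Repeatedly combine the two least-probable nodes; the expected code length is the sum of the merged weights.
merge 4/23 + 9/46 → 17/46
merge 1/4 + 17/46 → 57/92
merge 35/92 + 57/92 → 1
L = 17/46 + 57/92 + 1 = 183/92 ≈ 1.989 bits/symbol.

1.989 bits/symbol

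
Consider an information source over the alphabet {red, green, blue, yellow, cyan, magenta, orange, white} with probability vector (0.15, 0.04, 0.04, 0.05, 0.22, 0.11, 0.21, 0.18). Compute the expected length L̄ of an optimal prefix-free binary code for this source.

Repeatedly combine the two least-probable nodes; the expected code length is the sum of the merged weights.
merge 1/25 + 1/25 → 2/25
merge 1/20 + 2/25 → 13/100
merge 11/100 + 13/100 → 6/25
merge 3/20 + 9/50 → 33/100
merge 21/100 + 11/50 → 43/100
merge 6/25 + 33/100 → 57/100
merge 43/100 + 57/100 → 1
L = 2/25 + 13/100 + 6/25 + 33/100 + 43/100 + 57/100 + 1 = 139/50 = 2.78 bits/symbol.

2.78 bits/symbol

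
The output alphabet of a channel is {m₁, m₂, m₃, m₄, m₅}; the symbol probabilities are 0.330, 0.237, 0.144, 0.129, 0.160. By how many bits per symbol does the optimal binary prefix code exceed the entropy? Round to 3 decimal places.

Entropy H = −Σ p log₂ p ≈ 2.2268 bits.
Huffman merges: 129/1000+18/125→273/1000; 4/25+237/1000→397/1000; 273/1000+33/100→603/1000; 397/1000+603/1000→1. L = 2273/1000 ≈ 2.2730.
L − H = 2.2730 − 2.2268 = 0.046 bits.

0.046 bits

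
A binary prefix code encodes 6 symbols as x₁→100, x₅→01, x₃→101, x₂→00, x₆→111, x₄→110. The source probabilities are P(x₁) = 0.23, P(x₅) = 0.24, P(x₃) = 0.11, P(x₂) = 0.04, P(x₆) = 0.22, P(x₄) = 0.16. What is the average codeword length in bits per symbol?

2.72 bits/symbol

L̄ = Σ pᵢ·ℓᵢ = 0.23·3 + 0.24·2 + 0.11·3 + 0.04·2 + 0.22·3 + 0.16·3 = 2.72 bits/symbol.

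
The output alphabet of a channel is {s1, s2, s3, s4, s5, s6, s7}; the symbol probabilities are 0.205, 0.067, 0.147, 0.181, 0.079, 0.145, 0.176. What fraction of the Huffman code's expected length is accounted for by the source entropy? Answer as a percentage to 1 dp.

98.5%

Entropy H = −Σ p log₂ p ≈ 2.7173 bits.
Huffman merges: 67/1000+79/1000→73/500; 29/200+73/500→291/1000; 147/1000+22/125→323/1000; 181/1000+41/200→193/500; 291/1000+323/1000→307/500; 193/500+307/500→1. L = 69/25 ≈ 2.7600.
Efficiency = H/L = 2.7173/2.7600 = 98.5%.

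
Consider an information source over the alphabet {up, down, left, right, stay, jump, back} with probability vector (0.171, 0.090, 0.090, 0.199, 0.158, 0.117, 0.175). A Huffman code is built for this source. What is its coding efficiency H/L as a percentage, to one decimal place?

98.1%

Entropy H = −Σ p log₂ p ≈ 2.7473 bits.
Huffman merges: 9/100+9/100→9/50; 117/1000+79/500→11/40; 171/1000+7/40→173/500; 9/50+199/1000→379/1000; 11/40+173/500→621/1000; 379/1000+621/1000→1. L = 2801/1000 ≈ 2.8010.
Efficiency = H/L = 2.7473/2.8010 = 98.1%.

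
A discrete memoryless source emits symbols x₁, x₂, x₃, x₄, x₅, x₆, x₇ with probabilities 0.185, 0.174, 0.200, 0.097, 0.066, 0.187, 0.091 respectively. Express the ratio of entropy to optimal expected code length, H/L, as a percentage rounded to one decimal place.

97.7%

Entropy H = −Σ p log₂ p ≈ 2.7060 bits.
Huffman merges: 33/500+91/1000→157/1000; 97/1000+157/1000→127/500; 87/500+37/200→359/1000; 187/1000+1/5→387/1000; 127/500+359/1000→613/1000; 387/1000+613/1000→1. L = 277/100 ≈ 2.7700.
Efficiency = H/L = 2.7060/2.7700 = 97.7%.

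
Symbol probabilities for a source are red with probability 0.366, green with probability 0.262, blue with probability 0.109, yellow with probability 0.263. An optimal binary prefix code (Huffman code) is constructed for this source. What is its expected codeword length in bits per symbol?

Repeatedly combine the two least-probable nodes; the expected code length is the sum of the merged weights.
merge 109/1000 + 131/500 → 371/1000
merge 263/1000 + 183/500 → 629/1000
merge 371/1000 + 629/1000 → 1
L = 371/1000 + 629/1000 + 1 = 2 bits/symbol.

2 bits/symbol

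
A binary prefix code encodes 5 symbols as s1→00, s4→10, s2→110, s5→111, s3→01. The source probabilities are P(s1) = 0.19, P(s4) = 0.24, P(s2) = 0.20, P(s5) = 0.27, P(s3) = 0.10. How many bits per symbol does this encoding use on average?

2.47 bits/symbol

L̄ = Σ pᵢ·ℓᵢ = 0.19·2 + 0.24·2 + 0.20·3 + 0.27·3 + 0.10·2 = 2.47 bits/symbol.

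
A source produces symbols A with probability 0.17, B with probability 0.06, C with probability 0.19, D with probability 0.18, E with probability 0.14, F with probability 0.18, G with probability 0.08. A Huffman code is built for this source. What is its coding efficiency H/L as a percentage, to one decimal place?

Entropy H = −Σ p log₂ p ≈ 2.7126 bits.
Huffman merges: 3/50+2/25→7/50; 7/50+7/50→7/25; 17/100+9/50→7/20; 9/50+19/100→37/100; 7/25+7/20→63/100; 37/100+63/100→1. L = 277/100 ≈ 2.7700.
Efficiency = H/L = 2.7126/2.7700 = 97.9%.

97.9%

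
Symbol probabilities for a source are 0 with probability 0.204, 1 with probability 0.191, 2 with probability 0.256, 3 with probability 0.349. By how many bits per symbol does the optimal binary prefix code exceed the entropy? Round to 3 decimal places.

Entropy H = −Σ p log₂ p ≈ 1.9573 bits.
Huffman merges: 191/1000+51/250→79/200; 32/125+349/1000→121/200; 79/200+121/200→1. L = 2 ≈ 2.0000.
L − H = 2.0000 − 1.9573 = 0.043 bits.

0.043 bits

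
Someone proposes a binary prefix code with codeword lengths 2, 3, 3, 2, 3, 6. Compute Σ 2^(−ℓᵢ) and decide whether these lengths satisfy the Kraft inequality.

With common denominator 2^6 = 64: Σ 2^(−ℓᵢ) = 16/64 + 8/64 + 8/64 + 16/64 + 8/64 + 1/64 = 57/64 = 0.890625.
Kraft's inequality requires Σ ≤ 1; here Σ = 0.890625 ≤ 1, so such a prefix code exists.

0.890625; yes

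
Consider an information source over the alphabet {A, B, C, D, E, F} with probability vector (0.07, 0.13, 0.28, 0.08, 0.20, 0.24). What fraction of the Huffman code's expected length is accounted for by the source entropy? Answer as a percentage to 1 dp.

99.4%

Entropy H = −Σ p log₂ p ≈ 2.4154 bits.
Huffman merges: 7/100+2/25→3/20; 13/100+3/20→7/25; 1/5+6/25→11/25; 7/25+7/25→14/25; 11/25+14/25→1. L = 243/100 ≈ 2.4300.
Efficiency = H/L = 2.4154/2.4300 = 99.4%.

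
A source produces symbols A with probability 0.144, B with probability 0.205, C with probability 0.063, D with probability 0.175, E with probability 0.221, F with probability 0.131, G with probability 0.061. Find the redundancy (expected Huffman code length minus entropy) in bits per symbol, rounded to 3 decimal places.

Entropy H = −Σ p log₂ p ≈ 2.6742 bits.
Huffman merges: 61/1000+63/1000→31/250; 31/250+131/1000→51/200; 18/125+7/40→319/1000; 41/200+221/1000→213/500; 51/200+319/1000→287/500; 213/500+287/500→1. L = 1349/500 ≈ 2.6980.
L − H = 2.6980 − 2.6742 = 0.024 bits.

0.024 bits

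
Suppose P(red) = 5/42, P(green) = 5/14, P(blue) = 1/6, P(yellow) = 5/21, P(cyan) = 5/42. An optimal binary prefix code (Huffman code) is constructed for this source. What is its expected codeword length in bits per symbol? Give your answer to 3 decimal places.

2.238 bits/symbol

Repeatedly combine the two least-probable nodes; the expected code length is the sum of the merged weights.
merge 5/42 + 5/42 → 5/21
merge 1/6 + 5/21 → 17/42
merge 5/21 + 5/14 → 25/42
merge 17/42 + 25/42 → 1
L = 5/21 + 17/42 + 25/42 + 1 = 47/21 ≈ 2.238 bits/symbol.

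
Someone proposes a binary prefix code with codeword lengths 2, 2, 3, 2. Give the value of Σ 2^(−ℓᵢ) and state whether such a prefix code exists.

With common denominator 2^3 = 8: Σ 2^(−ℓᵢ) = 2/8 + 2/8 + 1/8 + 2/8 = 7/8 = 0.875.
Kraft's inequality requires Σ ≤ 1; here Σ = 0.875 ≤ 1, so such a prefix code exists.

0.875; yes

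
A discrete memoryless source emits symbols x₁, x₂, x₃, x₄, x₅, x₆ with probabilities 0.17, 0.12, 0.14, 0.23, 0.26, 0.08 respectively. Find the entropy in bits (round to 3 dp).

2.483 bits

H = −Σ pᵢ log₂ pᵢ.
−0.17·log₂(0.17) = 0.4346
−0.12·log₂(0.12) = 0.3671
−0.14·log₂(0.14) = 0.3971
−0.23·log₂(0.23) = 0.4877
−0.26·log₂(0.26) = 0.5053
−0.08·log₂(0.08) = 0.2915
Sum ≈ 2.4832 → 2.483 bits.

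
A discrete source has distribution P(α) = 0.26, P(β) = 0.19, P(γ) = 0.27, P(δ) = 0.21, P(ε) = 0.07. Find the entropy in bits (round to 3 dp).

H = −Σ pᵢ log₂ pᵢ.
−0.26·log₂(0.26) = 0.5053
−0.19·log₂(0.19) = 0.4552
−0.27·log₂(0.27) = 0.5100
−0.21·log₂(0.21) = 0.4728
−0.07·log₂(0.07) = 0.2686
Sum ≈ 2.2119 → 2.212 bits.

2.212 bits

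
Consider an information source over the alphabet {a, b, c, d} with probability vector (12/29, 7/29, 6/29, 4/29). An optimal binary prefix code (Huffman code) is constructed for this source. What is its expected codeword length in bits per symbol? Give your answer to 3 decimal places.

Repeatedly combine the two least-probable nodes; the expected code length is the sum of the merged weights.
merge 4/29 + 6/29 → 10/29
merge 7/29 + 10/29 → 17/29
merge 12/29 + 17/29 → 1
L = 10/29 + 17/29 + 1 = 56/29 ≈ 1.931 bits/symbol.

1.931 bits/symbol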